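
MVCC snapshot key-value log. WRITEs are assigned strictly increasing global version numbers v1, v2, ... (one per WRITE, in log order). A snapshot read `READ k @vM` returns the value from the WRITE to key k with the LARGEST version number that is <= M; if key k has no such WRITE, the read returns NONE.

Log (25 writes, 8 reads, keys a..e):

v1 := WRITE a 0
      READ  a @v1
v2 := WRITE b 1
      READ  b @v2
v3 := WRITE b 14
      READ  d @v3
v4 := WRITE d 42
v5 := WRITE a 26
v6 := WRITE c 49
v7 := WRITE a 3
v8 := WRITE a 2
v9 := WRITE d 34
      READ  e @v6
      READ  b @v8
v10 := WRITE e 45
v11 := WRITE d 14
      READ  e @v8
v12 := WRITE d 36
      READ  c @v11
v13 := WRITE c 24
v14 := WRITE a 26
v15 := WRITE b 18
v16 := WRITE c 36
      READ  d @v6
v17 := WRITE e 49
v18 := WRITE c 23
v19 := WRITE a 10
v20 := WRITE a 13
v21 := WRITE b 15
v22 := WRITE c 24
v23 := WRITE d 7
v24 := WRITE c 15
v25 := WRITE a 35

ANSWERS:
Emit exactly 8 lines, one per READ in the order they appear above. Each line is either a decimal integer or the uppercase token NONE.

v1: WRITE a=0  (a history now [(1, 0)])
READ a @v1: history=[(1, 0)] -> pick v1 -> 0
v2: WRITE b=1  (b history now [(2, 1)])
READ b @v2: history=[(2, 1)] -> pick v2 -> 1
v3: WRITE b=14  (b history now [(2, 1), (3, 14)])
READ d @v3: history=[] -> no version <= 3 -> NONE
v4: WRITE d=42  (d history now [(4, 42)])
v5: WRITE a=26  (a history now [(1, 0), (5, 26)])
v6: WRITE c=49  (c history now [(6, 49)])
v7: WRITE a=3  (a history now [(1, 0), (5, 26), (7, 3)])
v8: WRITE a=2  (a history now [(1, 0), (5, 26), (7, 3), (8, 2)])
v9: WRITE d=34  (d history now [(4, 42), (9, 34)])
READ e @v6: history=[] -> no version <= 6 -> NONE
READ b @v8: history=[(2, 1), (3, 14)] -> pick v3 -> 14
v10: WRITE e=45  (e history now [(10, 45)])
v11: WRITE d=14  (d history now [(4, 42), (9, 34), (11, 14)])
READ e @v8: history=[(10, 45)] -> no version <= 8 -> NONE
v12: WRITE d=36  (d history now [(4, 42), (9, 34), (11, 14), (12, 36)])
READ c @v11: history=[(6, 49)] -> pick v6 -> 49
v13: WRITE c=24  (c history now [(6, 49), (13, 24)])
v14: WRITE a=26  (a history now [(1, 0), (5, 26), (7, 3), (8, 2), (14, 26)])
v15: WRITE b=18  (b history now [(2, 1), (3, 14), (15, 18)])
v16: WRITE c=36  (c history now [(6, 49), (13, 24), (16, 36)])
READ d @v6: history=[(4, 42), (9, 34), (11, 14), (12, 36)] -> pick v4 -> 42
v17: WRITE e=49  (e history now [(10, 45), (17, 49)])
v18: WRITE c=23  (c history now [(6, 49), (13, 24), (16, 36), (18, 23)])
v19: WRITE a=10  (a history now [(1, 0), (5, 26), (7, 3), (8, 2), (14, 26), (19, 10)])
v20: WRITE a=13  (a history now [(1, 0), (5, 26), (7, 3), (8, 2), (14, 26), (19, 10), (20, 13)])
v21: WRITE b=15  (b history now [(2, 1), (3, 14), (15, 18), (21, 15)])
v22: WRITE c=24  (c history now [(6, 49), (13, 24), (16, 36), (18, 23), (22, 24)])
v23: WRITE d=7  (d history now [(4, 42), (9, 34), (11, 14), (12, 36), (23, 7)])
v24: WRITE c=15  (c history now [(6, 49), (13, 24), (16, 36), (18, 23), (22, 24), (24, 15)])
v25: WRITE a=35  (a history now [(1, 0), (5, 26), (7, 3), (8, 2), (14, 26), (19, 10), (20, 13), (25, 35)])

Answer: 0
1
NONE
NONE
14
NONE
49
42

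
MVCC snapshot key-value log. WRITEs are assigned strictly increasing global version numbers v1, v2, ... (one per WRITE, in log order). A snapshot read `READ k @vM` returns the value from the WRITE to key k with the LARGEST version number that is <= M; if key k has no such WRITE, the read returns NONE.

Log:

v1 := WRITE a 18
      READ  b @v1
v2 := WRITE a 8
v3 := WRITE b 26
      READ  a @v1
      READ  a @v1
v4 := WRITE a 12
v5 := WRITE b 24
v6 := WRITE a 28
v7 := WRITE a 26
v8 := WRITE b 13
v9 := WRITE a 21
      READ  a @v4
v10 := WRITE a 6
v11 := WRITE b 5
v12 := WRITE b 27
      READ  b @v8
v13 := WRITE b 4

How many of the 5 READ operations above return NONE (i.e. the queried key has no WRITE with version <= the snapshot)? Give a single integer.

v1: WRITE a=18  (a history now [(1, 18)])
READ b @v1: history=[] -> no version <= 1 -> NONE
v2: WRITE a=8  (a history now [(1, 18), (2, 8)])
v3: WRITE b=26  (b history now [(3, 26)])
READ a @v1: history=[(1, 18), (2, 8)] -> pick v1 -> 18
READ a @v1: history=[(1, 18), (2, 8)] -> pick v1 -> 18
v4: WRITE a=12  (a history now [(1, 18), (2, 8), (4, 12)])
v5: WRITE b=24  (b history now [(3, 26), (5, 24)])
v6: WRITE a=28  (a history now [(1, 18), (2, 8), (4, 12), (6, 28)])
v7: WRITE a=26  (a history now [(1, 18), (2, 8), (4, 12), (6, 28), (7, 26)])
v8: WRITE b=13  (b history now [(3, 26), (5, 24), (8, 13)])
v9: WRITE a=21  (a history now [(1, 18), (2, 8), (4, 12), (6, 28), (7, 26), (9, 21)])
READ a @v4: history=[(1, 18), (2, 8), (4, 12), (6, 28), (7, 26), (9, 21)] -> pick v4 -> 12
v10: WRITE a=6  (a history now [(1, 18), (2, 8), (4, 12), (6, 28), (7, 26), (9, 21), (10, 6)])
v11: WRITE b=5  (b history now [(3, 26), (5, 24), (8, 13), (11, 5)])
v12: WRITE b=27  (b history now [(3, 26), (5, 24), (8, 13), (11, 5), (12, 27)])
READ b @v8: history=[(3, 26), (5, 24), (8, 13), (11, 5), (12, 27)] -> pick v8 -> 13
v13: WRITE b=4  (b history now [(3, 26), (5, 24), (8, 13), (11, 5), (12, 27), (13, 4)])
Read results in order: ['NONE', '18', '18', '12', '13']
NONE count = 1

Answer: 1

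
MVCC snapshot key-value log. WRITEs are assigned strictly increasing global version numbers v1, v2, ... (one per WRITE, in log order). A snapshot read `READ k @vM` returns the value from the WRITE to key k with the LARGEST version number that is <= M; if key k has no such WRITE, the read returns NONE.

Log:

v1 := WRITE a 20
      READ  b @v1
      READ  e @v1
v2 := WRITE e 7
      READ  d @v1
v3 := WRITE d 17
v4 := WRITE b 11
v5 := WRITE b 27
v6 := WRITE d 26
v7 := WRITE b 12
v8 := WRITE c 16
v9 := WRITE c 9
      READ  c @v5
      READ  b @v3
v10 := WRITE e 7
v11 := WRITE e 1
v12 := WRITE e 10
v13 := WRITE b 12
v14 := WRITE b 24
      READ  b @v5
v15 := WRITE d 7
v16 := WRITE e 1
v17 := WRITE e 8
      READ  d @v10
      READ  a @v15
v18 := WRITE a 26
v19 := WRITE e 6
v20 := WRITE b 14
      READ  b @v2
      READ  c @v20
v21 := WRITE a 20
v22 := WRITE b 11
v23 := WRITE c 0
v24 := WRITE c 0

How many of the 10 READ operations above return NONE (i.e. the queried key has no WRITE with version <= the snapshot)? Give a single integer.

v1: WRITE a=20  (a history now [(1, 20)])
READ b @v1: history=[] -> no version <= 1 -> NONE
READ e @v1: history=[] -> no version <= 1 -> NONE
v2: WRITE e=7  (e history now [(2, 7)])
READ d @v1: history=[] -> no version <= 1 -> NONE
v3: WRITE d=17  (d history now [(3, 17)])
v4: WRITE b=11  (b history now [(4, 11)])
v5: WRITE b=27  (b history now [(4, 11), (5, 27)])
v6: WRITE d=26  (d history now [(3, 17), (6, 26)])
v7: WRITE b=12  (b history now [(4, 11), (5, 27), (7, 12)])
v8: WRITE c=16  (c history now [(8, 16)])
v9: WRITE c=9  (c history now [(8, 16), (9, 9)])
READ c @v5: history=[(8, 16), (9, 9)] -> no version <= 5 -> NONE
READ b @v3: history=[(4, 11), (5, 27), (7, 12)] -> no version <= 3 -> NONE
v10: WRITE e=7  (e history now [(2, 7), (10, 7)])
v11: WRITE e=1  (e history now [(2, 7), (10, 7), (11, 1)])
v12: WRITE e=10  (e history now [(2, 7), (10, 7), (11, 1), (12, 10)])
v13: WRITE b=12  (b history now [(4, 11), (5, 27), (7, 12), (13, 12)])
v14: WRITE b=24  (b history now [(4, 11), (5, 27), (7, 12), (13, 12), (14, 24)])
READ b @v5: history=[(4, 11), (5, 27), (7, 12), (13, 12), (14, 24)] -> pick v5 -> 27
v15: WRITE d=7  (d history now [(3, 17), (6, 26), (15, 7)])
v16: WRITE e=1  (e history now [(2, 7), (10, 7), (11, 1), (12, 10), (16, 1)])
v17: WRITE e=8  (e history now [(2, 7), (10, 7), (11, 1), (12, 10), (16, 1), (17, 8)])
READ d @v10: history=[(3, 17), (6, 26), (15, 7)] -> pick v6 -> 26
READ a @v15: history=[(1, 20)] -> pick v1 -> 20
v18: WRITE a=26  (a history now [(1, 20), (18, 26)])
v19: WRITE e=6  (e history now [(2, 7), (10, 7), (11, 1), (12, 10), (16, 1), (17, 8), (19, 6)])
v20: WRITE b=14  (b history now [(4, 11), (5, 27), (7, 12), (13, 12), (14, 24), (20, 14)])
READ b @v2: history=[(4, 11), (5, 27), (7, 12), (13, 12), (14, 24), (20, 14)] -> no version <= 2 -> NONE
READ c @v20: history=[(8, 16), (9, 9)] -> pick v9 -> 9
v21: WRITE a=20  (a history now [(1, 20), (18, 26), (21, 20)])
v22: WRITE b=11  (b history now [(4, 11), (5, 27), (7, 12), (13, 12), (14, 24), (20, 14), (22, 11)])
v23: WRITE c=0  (c history now [(8, 16), (9, 9), (23, 0)])
v24: WRITE c=0  (c history now [(8, 16), (9, 9), (23, 0), (24, 0)])
Read results in order: ['NONE', 'NONE', 'NONE', 'NONE', 'NONE', '27', '26', '20', 'NONE', '9']
NONE count = 6

Answer: 6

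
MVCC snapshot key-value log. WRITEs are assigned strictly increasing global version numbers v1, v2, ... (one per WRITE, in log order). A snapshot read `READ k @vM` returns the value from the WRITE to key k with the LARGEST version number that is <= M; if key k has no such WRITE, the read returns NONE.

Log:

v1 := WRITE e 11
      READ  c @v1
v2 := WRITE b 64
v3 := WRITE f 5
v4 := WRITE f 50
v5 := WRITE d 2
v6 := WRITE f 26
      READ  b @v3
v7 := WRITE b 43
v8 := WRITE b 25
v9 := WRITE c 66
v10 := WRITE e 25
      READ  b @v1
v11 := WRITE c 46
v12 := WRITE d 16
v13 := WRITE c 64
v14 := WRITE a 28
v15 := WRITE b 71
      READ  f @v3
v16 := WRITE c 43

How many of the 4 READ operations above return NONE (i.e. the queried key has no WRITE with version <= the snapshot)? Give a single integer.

Answer: 2

Derivation:
v1: WRITE e=11  (e history now [(1, 11)])
READ c @v1: history=[] -> no version <= 1 -> NONE
v2: WRITE b=64  (b history now [(2, 64)])
v3: WRITE f=5  (f history now [(3, 5)])
v4: WRITE f=50  (f history now [(3, 5), (4, 50)])
v5: WRITE d=2  (d history now [(5, 2)])
v6: WRITE f=26  (f history now [(3, 5), (4, 50), (6, 26)])
READ b @v3: history=[(2, 64)] -> pick v2 -> 64
v7: WRITE b=43  (b history now [(2, 64), (7, 43)])
v8: WRITE b=25  (b history now [(2, 64), (7, 43), (8, 25)])
v9: WRITE c=66  (c history now [(9, 66)])
v10: WRITE e=25  (e history now [(1, 11), (10, 25)])
READ b @v1: history=[(2, 64), (7, 43), (8, 25)] -> no version <= 1 -> NONE
v11: WRITE c=46  (c history now [(9, 66), (11, 46)])
v12: WRITE d=16  (d history now [(5, 2), (12, 16)])
v13: WRITE c=64  (c history now [(9, 66), (11, 46), (13, 64)])
v14: WRITE a=28  (a history now [(14, 28)])
v15: WRITE b=71  (b history now [(2, 64), (7, 43), (8, 25), (15, 71)])
READ f @v3: history=[(3, 5), (4, 50), (6, 26)] -> pick v3 -> 5
v16: WRITE c=43  (c history now [(9, 66), (11, 46), (13, 64), (16, 43)])
Read results in order: ['NONE', '64', 'NONE', '5']
NONE count = 2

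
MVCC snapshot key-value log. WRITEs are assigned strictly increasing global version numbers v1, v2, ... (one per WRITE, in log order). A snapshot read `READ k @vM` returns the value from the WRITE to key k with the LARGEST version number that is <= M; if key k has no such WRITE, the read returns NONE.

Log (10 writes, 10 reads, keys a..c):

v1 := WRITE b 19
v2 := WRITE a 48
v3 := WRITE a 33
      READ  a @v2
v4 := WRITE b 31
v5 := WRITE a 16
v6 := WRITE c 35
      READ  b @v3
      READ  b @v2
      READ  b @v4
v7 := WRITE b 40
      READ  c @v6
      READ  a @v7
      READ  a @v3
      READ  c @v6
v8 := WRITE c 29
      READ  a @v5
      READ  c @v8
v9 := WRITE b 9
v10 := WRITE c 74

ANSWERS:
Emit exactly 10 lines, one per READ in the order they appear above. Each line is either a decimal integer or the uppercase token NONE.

Answer: 48
19
19
31
35
16
33
35
16
29

Derivation:
v1: WRITE b=19  (b history now [(1, 19)])
v2: WRITE a=48  (a history now [(2, 48)])
v3: WRITE a=33  (a history now [(2, 48), (3, 33)])
READ a @v2: history=[(2, 48), (3, 33)] -> pick v2 -> 48
v4: WRITE b=31  (b history now [(1, 19), (4, 31)])
v5: WRITE a=16  (a history now [(2, 48), (3, 33), (5, 16)])
v6: WRITE c=35  (c history now [(6, 35)])
READ b @v3: history=[(1, 19), (4, 31)] -> pick v1 -> 19
READ b @v2: history=[(1, 19), (4, 31)] -> pick v1 -> 19
READ b @v4: history=[(1, 19), (4, 31)] -> pick v4 -> 31
v7: WRITE b=40  (b history now [(1, 19), (4, 31), (7, 40)])
READ c @v6: history=[(6, 35)] -> pick v6 -> 35
READ a @v7: history=[(2, 48), (3, 33), (5, 16)] -> pick v5 -> 16
READ a @v3: history=[(2, 48), (3, 33), (5, 16)] -> pick v3 -> 33
READ c @v6: history=[(6, 35)] -> pick v6 -> 35
v8: WRITE c=29  (c history now [(6, 35), (8, 29)])
READ a @v5: history=[(2, 48), (3, 33), (5, 16)] -> pick v5 -> 16
READ c @v8: history=[(6, 35), (8, 29)] -> pick v8 -> 29
v9: WRITE b=9  (b history now [(1, 19), (4, 31), (7, 40), (9, 9)])
v10: WRITE c=74  (c history now [(6, 35), (8, 29), (10, 74)])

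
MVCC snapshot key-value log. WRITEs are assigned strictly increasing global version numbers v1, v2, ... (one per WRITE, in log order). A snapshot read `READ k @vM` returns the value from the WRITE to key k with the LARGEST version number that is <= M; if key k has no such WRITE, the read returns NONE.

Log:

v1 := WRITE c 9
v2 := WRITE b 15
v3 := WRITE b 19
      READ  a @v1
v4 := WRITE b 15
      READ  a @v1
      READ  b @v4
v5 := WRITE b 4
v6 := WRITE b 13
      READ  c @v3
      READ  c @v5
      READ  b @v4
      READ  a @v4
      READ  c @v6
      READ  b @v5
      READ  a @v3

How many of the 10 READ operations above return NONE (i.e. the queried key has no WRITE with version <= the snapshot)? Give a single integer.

Answer: 4

Derivation:
v1: WRITE c=9  (c history now [(1, 9)])
v2: WRITE b=15  (b history now [(2, 15)])
v3: WRITE b=19  (b history now [(2, 15), (3, 19)])
READ a @v1: history=[] -> no version <= 1 -> NONE
v4: WRITE b=15  (b history now [(2, 15), (3, 19), (4, 15)])
READ a @v1: history=[] -> no version <= 1 -> NONE
READ b @v4: history=[(2, 15), (3, 19), (4, 15)] -> pick v4 -> 15
v5: WRITE b=4  (b history now [(2, 15), (3, 19), (4, 15), (5, 4)])
v6: WRITE b=13  (b history now [(2, 15), (3, 19), (4, 15), (5, 4), (6, 13)])
READ c @v3: history=[(1, 9)] -> pick v1 -> 9
READ c @v5: history=[(1, 9)] -> pick v1 -> 9
READ b @v4: history=[(2, 15), (3, 19), (4, 15), (5, 4), (6, 13)] -> pick v4 -> 15
READ a @v4: history=[] -> no version <= 4 -> NONE
READ c @v6: history=[(1, 9)] -> pick v1 -> 9
READ b @v5: history=[(2, 15), (3, 19), (4, 15), (5, 4), (6, 13)] -> pick v5 -> 4
READ a @v3: history=[] -> no version <= 3 -> NONE
Read results in order: ['NONE', 'NONE', '15', '9', '9', '15', 'NONE', '9', '4', 'NONE']
NONE count = 4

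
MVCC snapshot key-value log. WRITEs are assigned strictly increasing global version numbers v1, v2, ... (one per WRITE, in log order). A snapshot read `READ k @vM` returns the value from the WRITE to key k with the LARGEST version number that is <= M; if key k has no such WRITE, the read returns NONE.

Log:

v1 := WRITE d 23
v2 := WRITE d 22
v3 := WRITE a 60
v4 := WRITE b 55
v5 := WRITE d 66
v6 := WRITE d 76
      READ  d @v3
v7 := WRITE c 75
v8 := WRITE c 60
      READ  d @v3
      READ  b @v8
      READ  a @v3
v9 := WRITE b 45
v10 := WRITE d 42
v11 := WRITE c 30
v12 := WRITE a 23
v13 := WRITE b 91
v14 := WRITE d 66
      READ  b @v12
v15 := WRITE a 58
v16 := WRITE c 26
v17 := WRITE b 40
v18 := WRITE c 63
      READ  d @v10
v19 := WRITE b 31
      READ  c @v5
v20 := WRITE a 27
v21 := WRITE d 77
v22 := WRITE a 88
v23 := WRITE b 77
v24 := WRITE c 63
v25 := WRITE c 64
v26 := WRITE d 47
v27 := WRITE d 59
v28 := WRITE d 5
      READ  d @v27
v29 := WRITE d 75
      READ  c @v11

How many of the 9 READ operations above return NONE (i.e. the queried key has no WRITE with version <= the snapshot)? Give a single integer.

Answer: 1

Derivation:
v1: WRITE d=23  (d history now [(1, 23)])
v2: WRITE d=22  (d history now [(1, 23), (2, 22)])
v3: WRITE a=60  (a history now [(3, 60)])
v4: WRITE b=55  (b history now [(4, 55)])
v5: WRITE d=66  (d history now [(1, 23), (2, 22), (5, 66)])
v6: WRITE d=76  (d history now [(1, 23), (2, 22), (5, 66), (6, 76)])
READ d @v3: history=[(1, 23), (2, 22), (5, 66), (6, 76)] -> pick v2 -> 22
v7: WRITE c=75  (c history now [(7, 75)])
v8: WRITE c=60  (c history now [(7, 75), (8, 60)])
READ d @v3: history=[(1, 23), (2, 22), (5, 66), (6, 76)] -> pick v2 -> 22
READ b @v8: history=[(4, 55)] -> pick v4 -> 55
READ a @v3: history=[(3, 60)] -> pick v3 -> 60
v9: WRITE b=45  (b history now [(4, 55), (9, 45)])
v10: WRITE d=42  (d history now [(1, 23), (2, 22), (5, 66), (6, 76), (10, 42)])
v11: WRITE c=30  (c history now [(7, 75), (8, 60), (11, 30)])
v12: WRITE a=23  (a history now [(3, 60), (12, 23)])
v13: WRITE b=91  (b history now [(4, 55), (9, 45), (13, 91)])
v14: WRITE d=66  (d history now [(1, 23), (2, 22), (5, 66), (6, 76), (10, 42), (14, 66)])
READ b @v12: history=[(4, 55), (9, 45), (13, 91)] -> pick v9 -> 45
v15: WRITE a=58  (a history now [(3, 60), (12, 23), (15, 58)])
v16: WRITE c=26  (c history now [(7, 75), (8, 60), (11, 30), (16, 26)])
v17: WRITE b=40  (b history now [(4, 55), (9, 45), (13, 91), (17, 40)])
v18: WRITE c=63  (c history now [(7, 75), (8, 60), (11, 30), (16, 26), (18, 63)])
READ d @v10: history=[(1, 23), (2, 22), (5, 66), (6, 76), (10, 42), (14, 66)] -> pick v10 -> 42
v19: WRITE b=31  (b history now [(4, 55), (9, 45), (13, 91), (17, 40), (19, 31)])
READ c @v5: history=[(7, 75), (8, 60), (11, 30), (16, 26), (18, 63)] -> no version <= 5 -> NONE
v20: WRITE a=27  (a history now [(3, 60), (12, 23), (15, 58), (20, 27)])
v21: WRITE d=77  (d history now [(1, 23), (2, 22), (5, 66), (6, 76), (10, 42), (14, 66), (21, 77)])
v22: WRITE a=88  (a history now [(3, 60), (12, 23), (15, 58), (20, 27), (22, 88)])
v23: WRITE b=77  (b history now [(4, 55), (9, 45), (13, 91), (17, 40), (19, 31), (23, 77)])
v24: WRITE c=63  (c history now [(7, 75), (8, 60), (11, 30), (16, 26), (18, 63), (24, 63)])
v25: WRITE c=64  (c history now [(7, 75), (8, 60), (11, 30), (16, 26), (18, 63), (24, 63), (25, 64)])
v26: WRITE d=47  (d history now [(1, 23), (2, 22), (5, 66), (6, 76), (10, 42), (14, 66), (21, 77), (26, 47)])
v27: WRITE d=59  (d history now [(1, 23), (2, 22), (5, 66), (6, 76), (10, 42), (14, 66), (21, 77), (26, 47), (27, 59)])
v28: WRITE d=5  (d history now [(1, 23), (2, 22), (5, 66), (6, 76), (10, 42), (14, 66), (21, 77), (26, 47), (27, 59), (28, 5)])
READ d @v27: history=[(1, 23), (2, 22), (5, 66), (6, 76), (10, 42), (14, 66), (21, 77), (26, 47), (27, 59), (28, 5)] -> pick v27 -> 59
v29: WRITE d=75  (d history now [(1, 23), (2, 22), (5, 66), (6, 76), (10, 42), (14, 66), (21, 77), (26, 47), (27, 59), (28, 5), (29, 75)])
READ c @v11: history=[(7, 75), (8, 60), (11, 30), (16, 26), (18, 63), (24, 63), (25, 64)] -> pick v11 -> 30
Read results in order: ['22', '22', '55', '60', '45', '42', 'NONE', '59', '30']
NONE count = 1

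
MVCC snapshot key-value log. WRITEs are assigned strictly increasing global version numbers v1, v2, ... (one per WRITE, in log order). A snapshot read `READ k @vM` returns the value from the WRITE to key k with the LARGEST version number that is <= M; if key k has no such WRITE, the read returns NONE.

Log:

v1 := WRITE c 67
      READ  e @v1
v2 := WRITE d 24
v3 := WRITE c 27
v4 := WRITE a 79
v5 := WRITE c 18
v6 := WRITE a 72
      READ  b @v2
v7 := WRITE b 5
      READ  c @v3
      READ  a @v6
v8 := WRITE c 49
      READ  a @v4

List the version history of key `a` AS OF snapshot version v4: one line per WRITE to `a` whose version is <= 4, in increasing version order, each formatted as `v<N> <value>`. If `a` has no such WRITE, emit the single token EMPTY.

Scan writes for key=a with version <= 4:
  v1 WRITE c 67 -> skip
  v2 WRITE d 24 -> skip
  v3 WRITE c 27 -> skip
  v4 WRITE a 79 -> keep
  v5 WRITE c 18 -> skip
  v6 WRITE a 72 -> drop (> snap)
  v7 WRITE b 5 -> skip
  v8 WRITE c 49 -> skip
Collected: [(4, 79)]

Answer: v4 79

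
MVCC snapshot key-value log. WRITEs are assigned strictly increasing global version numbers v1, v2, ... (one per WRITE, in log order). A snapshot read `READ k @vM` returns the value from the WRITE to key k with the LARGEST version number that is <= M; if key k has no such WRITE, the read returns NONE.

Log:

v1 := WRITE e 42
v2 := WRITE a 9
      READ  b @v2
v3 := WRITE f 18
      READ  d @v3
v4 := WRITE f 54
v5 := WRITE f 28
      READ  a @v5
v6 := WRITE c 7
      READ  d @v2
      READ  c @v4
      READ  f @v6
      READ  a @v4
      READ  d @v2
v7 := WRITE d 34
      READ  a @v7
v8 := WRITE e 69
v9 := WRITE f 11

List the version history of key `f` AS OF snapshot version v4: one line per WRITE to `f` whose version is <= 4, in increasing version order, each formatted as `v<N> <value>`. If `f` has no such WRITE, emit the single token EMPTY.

Answer: v3 18
v4 54

Derivation:
Scan writes for key=f with version <= 4:
  v1 WRITE e 42 -> skip
  v2 WRITE a 9 -> skip
  v3 WRITE f 18 -> keep
  v4 WRITE f 54 -> keep
  v5 WRITE f 28 -> drop (> snap)
  v6 WRITE c 7 -> skip
  v7 WRITE d 34 -> skip
  v8 WRITE e 69 -> skip
  v9 WRITE f 11 -> drop (> snap)
Collected: [(3, 18), (4, 54)]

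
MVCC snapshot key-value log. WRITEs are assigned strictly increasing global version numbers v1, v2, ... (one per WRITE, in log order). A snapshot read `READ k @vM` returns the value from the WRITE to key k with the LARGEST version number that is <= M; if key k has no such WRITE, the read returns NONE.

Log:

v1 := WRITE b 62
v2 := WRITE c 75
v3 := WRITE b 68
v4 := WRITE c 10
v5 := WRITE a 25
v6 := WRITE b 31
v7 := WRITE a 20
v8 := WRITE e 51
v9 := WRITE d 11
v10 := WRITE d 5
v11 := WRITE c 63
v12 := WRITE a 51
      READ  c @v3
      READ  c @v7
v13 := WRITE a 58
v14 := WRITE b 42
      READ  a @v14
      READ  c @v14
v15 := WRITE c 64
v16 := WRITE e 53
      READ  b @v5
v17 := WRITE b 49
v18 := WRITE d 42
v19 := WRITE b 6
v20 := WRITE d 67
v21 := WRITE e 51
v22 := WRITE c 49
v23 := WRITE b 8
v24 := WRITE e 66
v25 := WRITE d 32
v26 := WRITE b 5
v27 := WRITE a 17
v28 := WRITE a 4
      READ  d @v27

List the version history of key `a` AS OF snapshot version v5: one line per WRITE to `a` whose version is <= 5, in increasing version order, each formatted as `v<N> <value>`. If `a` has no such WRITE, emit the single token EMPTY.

Answer: v5 25

Derivation:
Scan writes for key=a with version <= 5:
  v1 WRITE b 62 -> skip
  v2 WRITE c 75 -> skip
  v3 WRITE b 68 -> skip
  v4 WRITE c 10 -> skip
  v5 WRITE a 25 -> keep
  v6 WRITE b 31 -> skip
  v7 WRITE a 20 -> drop (> snap)
  v8 WRITE e 51 -> skip
  v9 WRITE d 11 -> skip
  v10 WRITE d 5 -> skip
  v11 WRITE c 63 -> skip
  v12 WRITE a 51 -> drop (> snap)
  v13 WRITE a 58 -> drop (> snap)
  v14 WRITE b 42 -> skip
  v15 WRITE c 64 -> skip
  v16 WRITE e 53 -> skip
  v17 WRITE b 49 -> skip
  v18 WRITE d 42 -> skip
  v19 WRITE b 6 -> skip
  v20 WRITE d 67 -> skip
  v21 WRITE e 51 -> skip
  v22 WRITE c 49 -> skip
  v23 WRITE b 8 -> skip
  v24 WRITE e 66 -> skip
  v25 WRITE d 32 -> skip
  v26 WRITE b 5 -> skip
  v27 WRITE a 17 -> drop (> snap)
  v28 WRITE a 4 -> drop (> snap)
Collected: [(5, 25)]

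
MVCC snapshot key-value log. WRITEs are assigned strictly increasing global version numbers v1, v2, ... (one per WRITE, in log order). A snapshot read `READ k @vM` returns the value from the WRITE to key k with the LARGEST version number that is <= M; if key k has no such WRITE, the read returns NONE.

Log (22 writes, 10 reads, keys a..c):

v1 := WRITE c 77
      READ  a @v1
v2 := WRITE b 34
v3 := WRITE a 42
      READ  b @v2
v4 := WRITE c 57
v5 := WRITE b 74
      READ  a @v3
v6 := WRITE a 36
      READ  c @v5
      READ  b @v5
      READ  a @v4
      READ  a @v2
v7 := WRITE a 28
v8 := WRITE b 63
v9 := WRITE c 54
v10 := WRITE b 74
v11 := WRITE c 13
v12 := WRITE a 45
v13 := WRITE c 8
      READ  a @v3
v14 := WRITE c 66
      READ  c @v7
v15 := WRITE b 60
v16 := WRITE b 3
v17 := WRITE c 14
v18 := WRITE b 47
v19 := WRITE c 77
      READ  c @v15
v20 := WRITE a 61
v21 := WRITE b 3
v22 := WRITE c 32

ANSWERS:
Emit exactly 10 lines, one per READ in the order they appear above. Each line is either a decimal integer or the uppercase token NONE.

Answer: NONE
34
42
57
74
42
NONE
42
57
66

Derivation:
v1: WRITE c=77  (c history now [(1, 77)])
READ a @v1: history=[] -> no version <= 1 -> NONE
v2: WRITE b=34  (b history now [(2, 34)])
v3: WRITE a=42  (a history now [(3, 42)])
READ b @v2: history=[(2, 34)] -> pick v2 -> 34
v4: WRITE c=57  (c history now [(1, 77), (4, 57)])
v5: WRITE b=74  (b history now [(2, 34), (5, 74)])
READ a @v3: history=[(3, 42)] -> pick v3 -> 42
v6: WRITE a=36  (a history now [(3, 42), (6, 36)])
READ c @v5: history=[(1, 77), (4, 57)] -> pick v4 -> 57
READ b @v5: history=[(2, 34), (5, 74)] -> pick v5 -> 74
READ a @v4: history=[(3, 42), (6, 36)] -> pick v3 -> 42
READ a @v2: history=[(3, 42), (6, 36)] -> no version <= 2 -> NONE
v7: WRITE a=28  (a history now [(3, 42), (6, 36), (7, 28)])
v8: WRITE b=63  (b history now [(2, 34), (5, 74), (8, 63)])
v9: WRITE c=54  (c history now [(1, 77), (4, 57), (9, 54)])
v10: WRITE b=74  (b history now [(2, 34), (5, 74), (8, 63), (10, 74)])
v11: WRITE c=13  (c history now [(1, 77), (4, 57), (9, 54), (11, 13)])
v12: WRITE a=45  (a history now [(3, 42), (6, 36), (7, 28), (12, 45)])
v13: WRITE c=8  (c history now [(1, 77), (4, 57), (9, 54), (11, 13), (13, 8)])
READ a @v3: history=[(3, 42), (6, 36), (7, 28), (12, 45)] -> pick v3 -> 42
v14: WRITE c=66  (c history now [(1, 77), (4, 57), (9, 54), (11, 13), (13, 8), (14, 66)])
READ c @v7: history=[(1, 77), (4, 57), (9, 54), (11, 13), (13, 8), (14, 66)] -> pick v4 -> 57
v15: WRITE b=60  (b history now [(2, 34), (5, 74), (8, 63), (10, 74), (15, 60)])
v16: WRITE b=3  (b history now [(2, 34), (5, 74), (8, 63), (10, 74), (15, 60), (16, 3)])
v17: WRITE c=14  (c history now [(1, 77), (4, 57), (9, 54), (11, 13), (13, 8), (14, 66), (17, 14)])
v18: WRITE b=47  (b history now [(2, 34), (5, 74), (8, 63), (10, 74), (15, 60), (16, 3), (18, 47)])
v19: WRITE c=77  (c history now [(1, 77), (4, 57), (9, 54), (11, 13), (13, 8), (14, 66), (17, 14), (19, 77)])
READ c @v15: history=[(1, 77), (4, 57), (9, 54), (11, 13), (13, 8), (14, 66), (17, 14), (19, 77)] -> pick v14 -> 66
v20: WRITE a=61  (a history now [(3, 42), (6, 36), (7, 28), (12, 45), (20, 61)])
v21: WRITE b=3  (b history now [(2, 34), (5, 74), (8, 63), (10, 74), (15, 60), (16, 3), (18, 47), (21, 3)])
v22: WRITE c=32  (c history now [(1, 77), (4, 57), (9, 54), (11, 13), (13, 8), (14, 66), (17, 14), (19, 77), (22, 32)])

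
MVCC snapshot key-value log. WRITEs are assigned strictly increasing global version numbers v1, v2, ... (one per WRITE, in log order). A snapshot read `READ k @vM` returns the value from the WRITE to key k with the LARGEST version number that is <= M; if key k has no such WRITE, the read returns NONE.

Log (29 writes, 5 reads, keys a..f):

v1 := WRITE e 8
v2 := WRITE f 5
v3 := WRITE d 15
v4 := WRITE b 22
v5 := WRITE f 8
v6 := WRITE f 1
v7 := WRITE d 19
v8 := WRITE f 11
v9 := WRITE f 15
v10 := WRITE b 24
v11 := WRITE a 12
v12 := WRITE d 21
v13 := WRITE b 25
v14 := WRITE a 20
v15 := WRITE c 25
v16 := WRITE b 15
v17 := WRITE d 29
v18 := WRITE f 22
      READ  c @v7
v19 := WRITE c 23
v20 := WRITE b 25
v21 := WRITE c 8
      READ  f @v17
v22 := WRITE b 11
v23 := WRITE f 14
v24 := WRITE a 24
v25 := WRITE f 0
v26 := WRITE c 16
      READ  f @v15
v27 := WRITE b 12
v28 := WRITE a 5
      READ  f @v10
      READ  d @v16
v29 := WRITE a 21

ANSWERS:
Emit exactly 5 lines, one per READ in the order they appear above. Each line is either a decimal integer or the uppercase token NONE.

v1: WRITE e=8  (e history now [(1, 8)])
v2: WRITE f=5  (f history now [(2, 5)])
v3: WRITE d=15  (d history now [(3, 15)])
v4: WRITE b=22  (b history now [(4, 22)])
v5: WRITE f=8  (f history now [(2, 5), (5, 8)])
v6: WRITE f=1  (f history now [(2, 5), (5, 8), (6, 1)])
v7: WRITE d=19  (d history now [(3, 15), (7, 19)])
v8: WRITE f=11  (f history now [(2, 5), (5, 8), (6, 1), (8, 11)])
v9: WRITE f=15  (f history now [(2, 5), (5, 8), (6, 1), (8, 11), (9, 15)])
v10: WRITE b=24  (b history now [(4, 22), (10, 24)])
v11: WRITE a=12  (a history now [(11, 12)])
v12: WRITE d=21  (d history now [(3, 15), (7, 19), (12, 21)])
v13: WRITE b=25  (b history now [(4, 22), (10, 24), (13, 25)])
v14: WRITE a=20  (a history now [(11, 12), (14, 20)])
v15: WRITE c=25  (c history now [(15, 25)])
v16: WRITE b=15  (b history now [(4, 22), (10, 24), (13, 25), (16, 15)])
v17: WRITE d=29  (d history now [(3, 15), (7, 19), (12, 21), (17, 29)])
v18: WRITE f=22  (f history now [(2, 5), (5, 8), (6, 1), (8, 11), (9, 15), (18, 22)])
READ c @v7: history=[(15, 25)] -> no version <= 7 -> NONE
v19: WRITE c=23  (c history now [(15, 25), (19, 23)])
v20: WRITE b=25  (b history now [(4, 22), (10, 24), (13, 25), (16, 15), (20, 25)])
v21: WRITE c=8  (c history now [(15, 25), (19, 23), (21, 8)])
READ f @v17: history=[(2, 5), (5, 8), (6, 1), (8, 11), (9, 15), (18, 22)] -> pick v9 -> 15
v22: WRITE b=11  (b history now [(4, 22), (10, 24), (13, 25), (16, 15), (20, 25), (22, 11)])
v23: WRITE f=14  (f history now [(2, 5), (5, 8), (6, 1), (8, 11), (9, 15), (18, 22), (23, 14)])
v24: WRITE a=24  (a history now [(11, 12), (14, 20), (24, 24)])
v25: WRITE f=0  (f history now [(2, 5), (5, 8), (6, 1), (8, 11), (9, 15), (18, 22), (23, 14), (25, 0)])
v26: WRITE c=16  (c history now [(15, 25), (19, 23), (21, 8), (26, 16)])
READ f @v15: history=[(2, 5), (5, 8), (6, 1), (8, 11), (9, 15), (18, 22), (23, 14), (25, 0)] -> pick v9 -> 15
v27: WRITE b=12  (b history now [(4, 22), (10, 24), (13, 25), (16, 15), (20, 25), (22, 11), (27, 12)])
v28: WRITE a=5  (a history now [(11, 12), (14, 20), (24, 24), (28, 5)])
READ f @v10: history=[(2, 5), (5, 8), (6, 1), (8, 11), (9, 15), (18, 22), (23, 14), (25, 0)] -> pick v9 -> 15
READ d @v16: history=[(3, 15), (7, 19), (12, 21), (17, 29)] -> pick v12 -> 21
v29: WRITE a=21  (a history now [(11, 12), (14, 20), (24, 24), (28, 5), (29, 21)])

Answer: NONE
15
15
15
21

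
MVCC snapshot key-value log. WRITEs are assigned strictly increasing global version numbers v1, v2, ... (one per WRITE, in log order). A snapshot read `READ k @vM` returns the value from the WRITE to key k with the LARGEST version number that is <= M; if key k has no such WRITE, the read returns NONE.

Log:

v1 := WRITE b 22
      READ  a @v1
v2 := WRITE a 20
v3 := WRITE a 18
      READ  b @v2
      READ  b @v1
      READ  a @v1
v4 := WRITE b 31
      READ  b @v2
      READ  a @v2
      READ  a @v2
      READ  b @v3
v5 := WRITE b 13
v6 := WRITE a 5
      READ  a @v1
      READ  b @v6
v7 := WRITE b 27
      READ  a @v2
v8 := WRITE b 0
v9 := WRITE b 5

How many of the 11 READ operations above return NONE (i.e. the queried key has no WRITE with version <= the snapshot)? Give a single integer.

v1: WRITE b=22  (b history now [(1, 22)])
READ a @v1: history=[] -> no version <= 1 -> NONE
v2: WRITE a=20  (a history now [(2, 20)])
v3: WRITE a=18  (a history now [(2, 20), (3, 18)])
READ b @v2: history=[(1, 22)] -> pick v1 -> 22
READ b @v1: history=[(1, 22)] -> pick v1 -> 22
READ a @v1: history=[(2, 20), (3, 18)] -> no version <= 1 -> NONE
v4: WRITE b=31  (b history now [(1, 22), (4, 31)])
READ b @v2: history=[(1, 22), (4, 31)] -> pick v1 -> 22
READ a @v2: history=[(2, 20), (3, 18)] -> pick v2 -> 20
READ a @v2: history=[(2, 20), (3, 18)] -> pick v2 -> 20
READ b @v3: history=[(1, 22), (4, 31)] -> pick v1 -> 22
v5: WRITE b=13  (b history now [(1, 22), (4, 31), (5, 13)])
v6: WRITE a=5  (a history now [(2, 20), (3, 18), (6, 5)])
READ a @v1: history=[(2, 20), (3, 18), (6, 5)] -> no version <= 1 -> NONE
READ b @v6: history=[(1, 22), (4, 31), (5, 13)] -> pick v5 -> 13
v7: WRITE b=27  (b history now [(1, 22), (4, 31), (5, 13), (7, 27)])
READ a @v2: history=[(2, 20), (3, 18), (6, 5)] -> pick v2 -> 20
v8: WRITE b=0  (b history now [(1, 22), (4, 31), (5, 13), (7, 27), (8, 0)])
v9: WRITE b=5  (b history now [(1, 22), (4, 31), (5, 13), (7, 27), (8, 0), (9, 5)])
Read results in order: ['NONE', '22', '22', 'NONE', '22', '20', '20', '22', 'NONE', '13', '20']
NONE count = 3

Answer: 3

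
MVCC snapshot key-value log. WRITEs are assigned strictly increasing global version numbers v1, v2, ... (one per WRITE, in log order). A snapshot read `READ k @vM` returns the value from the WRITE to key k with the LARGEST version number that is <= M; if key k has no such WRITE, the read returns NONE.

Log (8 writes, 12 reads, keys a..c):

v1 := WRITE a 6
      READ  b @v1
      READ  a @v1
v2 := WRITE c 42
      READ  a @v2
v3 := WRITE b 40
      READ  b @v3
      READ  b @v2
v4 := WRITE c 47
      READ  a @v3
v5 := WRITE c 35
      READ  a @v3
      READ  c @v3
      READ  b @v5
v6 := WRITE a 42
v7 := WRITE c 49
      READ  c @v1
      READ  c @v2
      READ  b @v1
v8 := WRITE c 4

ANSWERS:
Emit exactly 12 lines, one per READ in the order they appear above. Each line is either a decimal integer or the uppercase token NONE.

Answer: NONE
6
6
40
NONE
6
6
42
40
NONE
42
NONE

Derivation:
v1: WRITE a=6  (a history now [(1, 6)])
READ b @v1: history=[] -> no version <= 1 -> NONE
READ a @v1: history=[(1, 6)] -> pick v1 -> 6
v2: WRITE c=42  (c history now [(2, 42)])
READ a @v2: history=[(1, 6)] -> pick v1 -> 6
v3: WRITE b=40  (b history now [(3, 40)])
READ b @v3: history=[(3, 40)] -> pick v3 -> 40
READ b @v2: history=[(3, 40)] -> no version <= 2 -> NONE
v4: WRITE c=47  (c history now [(2, 42), (4, 47)])
READ a @v3: history=[(1, 6)] -> pick v1 -> 6
v5: WRITE c=35  (c history now [(2, 42), (4, 47), (5, 35)])
READ a @v3: history=[(1, 6)] -> pick v1 -> 6
READ c @v3: history=[(2, 42), (4, 47), (5, 35)] -> pick v2 -> 42
READ b @v5: history=[(3, 40)] -> pick v3 -> 40
v6: WRITE a=42  (a history now [(1, 6), (6, 42)])
v7: WRITE c=49  (c history now [(2, 42), (4, 47), (5, 35), (7, 49)])
READ c @v1: history=[(2, 42), (4, 47), (5, 35), (7, 49)] -> no version <= 1 -> NONE
READ c @v2: history=[(2, 42), (4, 47), (5, 35), (7, 49)] -> pick v2 -> 42
READ b @v1: history=[(3, 40)] -> no version <= 1 -> NONE
v8: WRITE c=4  (c history now [(2, 42), (4, 47), (5, 35), (7, 49), (8, 4)])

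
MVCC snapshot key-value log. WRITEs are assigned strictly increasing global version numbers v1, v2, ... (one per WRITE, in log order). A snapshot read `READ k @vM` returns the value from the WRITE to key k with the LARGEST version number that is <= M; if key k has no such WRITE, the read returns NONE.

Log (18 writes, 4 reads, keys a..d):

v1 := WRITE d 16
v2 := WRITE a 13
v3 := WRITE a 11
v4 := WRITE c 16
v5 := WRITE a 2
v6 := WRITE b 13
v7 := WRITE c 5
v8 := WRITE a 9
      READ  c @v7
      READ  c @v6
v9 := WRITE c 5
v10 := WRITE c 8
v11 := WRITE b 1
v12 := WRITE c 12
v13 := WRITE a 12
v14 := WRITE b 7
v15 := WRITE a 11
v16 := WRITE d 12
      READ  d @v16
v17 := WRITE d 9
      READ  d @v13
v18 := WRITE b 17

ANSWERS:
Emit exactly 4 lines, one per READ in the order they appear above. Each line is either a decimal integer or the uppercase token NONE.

Answer: 5
16
12
16

Derivation:
v1: WRITE d=16  (d history now [(1, 16)])
v2: WRITE a=13  (a history now [(2, 13)])
v3: WRITE a=11  (a history now [(2, 13), (3, 11)])
v4: WRITE c=16  (c history now [(4, 16)])
v5: WRITE a=2  (a history now [(2, 13), (3, 11), (5, 2)])
v6: WRITE b=13  (b history now [(6, 13)])
v7: WRITE c=5  (c history now [(4, 16), (7, 5)])
v8: WRITE a=9  (a history now [(2, 13), (3, 11), (5, 2), (8, 9)])
READ c @v7: history=[(4, 16), (7, 5)] -> pick v7 -> 5
READ c @v6: history=[(4, 16), (7, 5)] -> pick v4 -> 16
v9: WRITE c=5  (c history now [(4, 16), (7, 5), (9, 5)])
v10: WRITE c=8  (c history now [(4, 16), (7, 5), (9, 5), (10, 8)])
v11: WRITE b=1  (b history now [(6, 13), (11, 1)])
v12: WRITE c=12  (c history now [(4, 16), (7, 5), (9, 5), (10, 8), (12, 12)])
v13: WRITE a=12  (a history now [(2, 13), (3, 11), (5, 2), (8, 9), (13, 12)])
v14: WRITE b=7  (b history now [(6, 13), (11, 1), (14, 7)])
v15: WRITE a=11  (a history now [(2, 13), (3, 11), (5, 2), (8, 9), (13, 12), (15, 11)])
v16: WRITE d=12  (d history now [(1, 16), (16, 12)])
READ d @v16: history=[(1, 16), (16, 12)] -> pick v16 -> 12
v17: WRITE d=9  (d history now [(1, 16), (16, 12), (17, 9)])
READ d @v13: history=[(1, 16), (16, 12), (17, 9)] -> pick v1 -> 16
v18: WRITE b=17  (b history now [(6, 13), (11, 1), (14, 7), (18, 17)])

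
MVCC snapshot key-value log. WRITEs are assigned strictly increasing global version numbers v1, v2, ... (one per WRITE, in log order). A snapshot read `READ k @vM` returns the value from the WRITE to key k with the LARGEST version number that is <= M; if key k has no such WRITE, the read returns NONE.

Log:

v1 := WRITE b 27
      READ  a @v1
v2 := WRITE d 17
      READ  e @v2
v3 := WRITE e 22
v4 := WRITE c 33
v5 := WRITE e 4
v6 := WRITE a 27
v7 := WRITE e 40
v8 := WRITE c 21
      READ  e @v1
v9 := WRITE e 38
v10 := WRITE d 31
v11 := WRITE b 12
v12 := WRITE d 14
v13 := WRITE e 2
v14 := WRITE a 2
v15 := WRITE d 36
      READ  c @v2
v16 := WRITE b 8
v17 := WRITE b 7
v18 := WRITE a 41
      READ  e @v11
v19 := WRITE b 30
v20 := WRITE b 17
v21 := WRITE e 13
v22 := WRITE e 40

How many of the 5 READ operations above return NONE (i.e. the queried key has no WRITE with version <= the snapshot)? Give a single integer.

v1: WRITE b=27  (b history now [(1, 27)])
READ a @v1: history=[] -> no version <= 1 -> NONE
v2: WRITE d=17  (d history now [(2, 17)])
READ e @v2: history=[] -> no version <= 2 -> NONE
v3: WRITE e=22  (e history now [(3, 22)])
v4: WRITE c=33  (c history now [(4, 33)])
v5: WRITE e=4  (e history now [(3, 22), (5, 4)])
v6: WRITE a=27  (a history now [(6, 27)])
v7: WRITE e=40  (e history now [(3, 22), (5, 4), (7, 40)])
v8: WRITE c=21  (c history now [(4, 33), (8, 21)])
READ e @v1: history=[(3, 22), (5, 4), (7, 40)] -> no version <= 1 -> NONE
v9: WRITE e=38  (e history now [(3, 22), (5, 4), (7, 40), (9, 38)])
v10: WRITE d=31  (d history now [(2, 17), (10, 31)])
v11: WRITE b=12  (b history now [(1, 27), (11, 12)])
v12: WRITE d=14  (d history now [(2, 17), (10, 31), (12, 14)])
v13: WRITE e=2  (e history now [(3, 22), (5, 4), (7, 40), (9, 38), (13, 2)])
v14: WRITE a=2  (a history now [(6, 27), (14, 2)])
v15: WRITE d=36  (d history now [(2, 17), (10, 31), (12, 14), (15, 36)])
READ c @v2: history=[(4, 33), (8, 21)] -> no version <= 2 -> NONE
v16: WRITE b=8  (b history now [(1, 27), (11, 12), (16, 8)])
v17: WRITE b=7  (b history now [(1, 27), (11, 12), (16, 8), (17, 7)])
v18: WRITE a=41  (a history now [(6, 27), (14, 2), (18, 41)])
READ e @v11: history=[(3, 22), (5, 4), (7, 40), (9, 38), (13, 2)] -> pick v9 -> 38
v19: WRITE b=30  (b history now [(1, 27), (11, 12), (16, 8), (17, 7), (19, 30)])
v20: WRITE b=17  (b history now [(1, 27), (11, 12), (16, 8), (17, 7), (19, 30), (20, 17)])
v21: WRITE e=13  (e history now [(3, 22), (5, 4), (7, 40), (9, 38), (13, 2), (21, 13)])
v22: WRITE e=40  (e history now [(3, 22), (5, 4), (7, 40), (9, 38), (13, 2), (21, 13), (22, 40)])
Read results in order: ['NONE', 'NONE', 'NONE', 'NONE', '38']
NONE count = 4

Answer: 4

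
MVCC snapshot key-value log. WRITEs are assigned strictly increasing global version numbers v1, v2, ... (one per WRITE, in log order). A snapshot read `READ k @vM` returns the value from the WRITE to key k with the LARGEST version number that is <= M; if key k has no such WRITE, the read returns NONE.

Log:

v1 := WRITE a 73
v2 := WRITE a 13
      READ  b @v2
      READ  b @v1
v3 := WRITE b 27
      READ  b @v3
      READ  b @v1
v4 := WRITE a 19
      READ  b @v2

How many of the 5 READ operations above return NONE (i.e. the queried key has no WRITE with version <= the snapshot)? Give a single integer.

v1: WRITE a=73  (a history now [(1, 73)])
v2: WRITE a=13  (a history now [(1, 73), (2, 13)])
READ b @v2: history=[] -> no version <= 2 -> NONE
READ b @v1: history=[] -> no version <= 1 -> NONE
v3: WRITE b=27  (b history now [(3, 27)])
READ b @v3: history=[(3, 27)] -> pick v3 -> 27
READ b @v1: history=[(3, 27)] -> no version <= 1 -> NONE
v4: WRITE a=19  (a history now [(1, 73), (2, 13), (4, 19)])
READ b @v2: history=[(3, 27)] -> no version <= 2 -> NONE
Read results in order: ['NONE', 'NONE', '27', 'NONE', 'NONE']
NONE count = 4

Answer: 4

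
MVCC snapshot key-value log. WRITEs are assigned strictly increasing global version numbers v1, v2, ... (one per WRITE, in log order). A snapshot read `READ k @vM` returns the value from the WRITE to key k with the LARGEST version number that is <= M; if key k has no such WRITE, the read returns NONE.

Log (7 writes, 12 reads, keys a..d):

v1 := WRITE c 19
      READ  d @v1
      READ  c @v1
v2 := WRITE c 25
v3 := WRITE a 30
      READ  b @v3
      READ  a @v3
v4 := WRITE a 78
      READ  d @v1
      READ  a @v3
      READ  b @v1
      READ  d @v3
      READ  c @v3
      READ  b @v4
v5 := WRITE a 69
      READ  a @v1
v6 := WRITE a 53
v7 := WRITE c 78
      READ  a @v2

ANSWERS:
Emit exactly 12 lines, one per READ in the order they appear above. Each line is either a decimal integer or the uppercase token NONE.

v1: WRITE c=19  (c history now [(1, 19)])
READ d @v1: history=[] -> no version <= 1 -> NONE
READ c @v1: history=[(1, 19)] -> pick v1 -> 19
v2: WRITE c=25  (c history now [(1, 19), (2, 25)])
v3: WRITE a=30  (a history now [(3, 30)])
READ b @v3: history=[] -> no version <= 3 -> NONE
READ a @v3: history=[(3, 30)] -> pick v3 -> 30
v4: WRITE a=78  (a history now [(3, 30), (4, 78)])
READ d @v1: history=[] -> no version <= 1 -> NONE
READ a @v3: history=[(3, 30), (4, 78)] -> pick v3 -> 30
READ b @v1: history=[] -> no version <= 1 -> NONE
READ d @v3: history=[] -> no version <= 3 -> NONE
READ c @v3: history=[(1, 19), (2, 25)] -> pick v2 -> 25
READ b @v4: history=[] -> no version <= 4 -> NONE
v5: WRITE a=69  (a history now [(3, 30), (4, 78), (5, 69)])
READ a @v1: history=[(3, 30), (4, 78), (5, 69)] -> no version <= 1 -> NONE
v6: WRITE a=53  (a history now [(3, 30), (4, 78), (5, 69), (6, 53)])
v7: WRITE c=78  (c history now [(1, 19), (2, 25), (7, 78)])
READ a @v2: history=[(3, 30), (4, 78), (5, 69), (6, 53)] -> no version <= 2 -> NONE

Answer: NONE
19
NONE
30
NONE
30
NONE
NONE
25
NONE
NONE
NONE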